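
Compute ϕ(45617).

36960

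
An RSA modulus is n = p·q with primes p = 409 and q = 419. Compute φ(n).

170544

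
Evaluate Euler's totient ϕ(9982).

First factor: 9982 = 2 × 7 × 23 × 31.
φ(2) = 2 − 1 = 1.
φ(7) = 7 − 1 = 6.
φ(23) = 23 − 1 = 22.
φ(31) = 31 − 1 = 30.
Multiply: 1 · 6 · 22 · 30 = 3960.

3960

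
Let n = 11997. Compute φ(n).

7560

First factor: 11997 = 3**2 · 31 · 43.
φ(11997) = 11997 · (1 − 1/3) · (1 − 1/31) · (1 − 1/43)
       = 11997 · 2520/3999 = 7560.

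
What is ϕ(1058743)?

First factor: 1058743 = 7^2 × 17 × 31 × 41.
φ(1058743) = 1058743 · (1 − 1/7) · (1 − 1/17) · (1 − 1/31) · (1 − 1/41)
       = 1058743 · 115200/151249 = 806400.

806400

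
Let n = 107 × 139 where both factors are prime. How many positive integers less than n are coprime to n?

φ(107) = 107 − 1 = 106.
φ(139) = 139 − 1 = 138.
Since φ is multiplicative, φ(14873) = 106 · 138 = 14628.

14628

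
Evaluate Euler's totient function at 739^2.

545382

φ(546121) = 546121 · (1 − 1/739)
       = 546121 · 738/739 = 545382.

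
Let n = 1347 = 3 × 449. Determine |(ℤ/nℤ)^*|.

896

φ(3) = 3 − 1 = 2.
φ(449) = 449 − 1 = 448.
Since φ is multiplicative, φ(1347) = 2 · 448 = 896.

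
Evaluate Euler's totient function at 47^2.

2162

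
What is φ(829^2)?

φ(829^2) = 829^2 − 829^1 = 687241 − 829 = 686412.

686412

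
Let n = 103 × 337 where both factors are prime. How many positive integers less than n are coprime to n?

For distinct primes, φ(pq) = (p−1)(q−1) = 102 × 336 = 34272.

34272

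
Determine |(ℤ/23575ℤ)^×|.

17600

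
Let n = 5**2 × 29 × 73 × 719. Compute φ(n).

28949760

φ(5^2) = 5^1·(5−1) = 5·4 = 20.
φ(29) = 29 − 1 = 28.
φ(73) = 73 − 1 = 72.
φ(719) = 719 − 1 = 718.
Multiply: 20 · 28 · 72 · 718 = 28949760.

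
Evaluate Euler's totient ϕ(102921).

Factor 102921: 102921 = 3 · 7 · 13**2 · 29.
φ(3) = 3 − 1 = 2.
φ(7) = 7 − 1 = 6.
φ(13^2) = 13^2 − 13^1 = 169 − 13 = 156.
φ(29) = 29 − 1 = 28.
Since φ is multiplicative, φ(102921) = 2 · 6 · 156 · 28 = 52416.

52416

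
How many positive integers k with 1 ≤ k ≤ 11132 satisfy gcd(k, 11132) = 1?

Factor 11132: 11132 = 2^2 · 11^2 · 23.
φ(11132) = 11132 · (1 − 1/2) · (1 − 1/11) · (1 − 1/23)
       = 11132 · 220/506 = 4840.

4840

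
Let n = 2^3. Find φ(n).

φ(8) = 8 · (1 − 1/2)
       = 8 · 1/2 = 4.

4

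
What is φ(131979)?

80640

131979 = 3 · 29 · 37 · 41.
φ(131979) = 131979 · (1 − 1/3) · (1 − 1/29) · (1 − 1/37) · (1 − 1/41)
       = 131979 · 80640/131979 = 80640.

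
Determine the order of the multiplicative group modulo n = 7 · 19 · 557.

60048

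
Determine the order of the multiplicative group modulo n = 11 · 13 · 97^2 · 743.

φ(11) = 11 − 1 = 10.
φ(13) = 13 − 1 = 12.
φ(97^2) = 97^1·(97−1) = 97·96 = 9312.
φ(743) = 743 − 1 = 742.
Since φ is multiplicative, φ(999696841) = 10 · 12 · 9312 · 742 = 829140480.

829140480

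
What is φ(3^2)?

φ(9) = 9 · (1 − 1/3)
       = 9 · 2/3 = 6.

6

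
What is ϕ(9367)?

Factor 9367: 9367 = 17 × 19 × 29.
φ(17) = 17 − 1 = 16.
φ(19) = 19 − 1 = 18.
φ(29) = 29 − 1 = 28.
φ(9367) = 16 × 18 × 28 = 8064.

8064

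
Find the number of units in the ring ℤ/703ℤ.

648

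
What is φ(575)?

First factor: 575 = 5**2 * 23.
φ(575) = 575 · (1 − 1/5) · (1 − 1/23)
       = 575 · 88/115 = 440.

440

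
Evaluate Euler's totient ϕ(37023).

37023 = 3 · 7 · 41 · 43.
φ(37023) = 37023 · (1 − 1/3) · (1 − 1/7) · (1 − 1/41) · (1 − 1/43)
       = 37023 · 20160/37023 = 20160.

20160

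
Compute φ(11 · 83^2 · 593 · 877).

35295371520

φ(39409702519) = 39409702519 · (1 − 1/11) · (1 − 1/83) · (1 − 1/593) · (1 − 1/877)
       = 39409702519 · 425245440/474815693 = 35295371520.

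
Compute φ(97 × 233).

φ(97) = 97 − 1 = 96.
φ(233) = 233 − 1 = 232.
Multiply: 96 · 232 = 22272.

22272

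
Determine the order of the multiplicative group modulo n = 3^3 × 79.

φ(2133) = 2133 · (1 − 1/3) · (1 − 1/79)
       = 2133 · 156/237 = 1404.

1404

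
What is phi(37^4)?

φ(37^4) = 37^3·(37−1) = 50653·36 = 1823508.

1823508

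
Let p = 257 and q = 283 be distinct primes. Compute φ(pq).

φ(257) = 257 − 1 = 256.
φ(283) = 283 − 1 = 282.
φ(72731) = 256 × 282 = 72192.

72192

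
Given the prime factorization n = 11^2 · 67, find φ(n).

7260

φ(8107) = 8107 · (1 − 1/11) · (1 − 1/67)
       = 8107 · 660/737 = 7260.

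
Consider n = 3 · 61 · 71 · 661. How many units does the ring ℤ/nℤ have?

5544000

φ(8588373) = 8588373 · (1 − 1/3) · (1 − 1/61) · (1 − 1/71) · (1 − 1/661)
       = 8588373 · 5544000/8588373 = 5544000.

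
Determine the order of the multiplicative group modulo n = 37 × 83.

2952

φ(3071) = 3071 · (1 − 1/37) · (1 − 1/83)
       = 3071 · 2952/3071 = 2952.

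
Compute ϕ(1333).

Prime factorization: 1333 = 31 * 43.
φ(1333) = 1333 · (1 − 1/31) · (1 − 1/43)
       = 1333 · 1260/1333 = 1260.

1260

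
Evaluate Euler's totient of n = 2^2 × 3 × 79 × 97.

φ(91956) = 91956 · (1 − 1/2) · (1 − 1/3) · (1 − 1/79) · (1 − 1/97)
       = 91956 · 14976/45978 = 29952.

29952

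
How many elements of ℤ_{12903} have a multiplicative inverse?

7040

First factor: 12903 = 3 · 11 · 17 · 23.
φ(3) = 3 − 1 = 2.
φ(11) = 11 − 1 = 10.
φ(17) = 17 − 1 = 16.
φ(23) = 23 − 1 = 22.
Multiply: 2 · 10 · 16 · 22 = 7040.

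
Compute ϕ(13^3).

2028

φ(2197) = 2197 · (1 − 1/13)
       = 2197 · 12/13 = 2028.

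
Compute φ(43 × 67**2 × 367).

φ(43) = 43 − 1 = 42.
φ(67^2) = 67^1·(67−1) = 67·66 = 4422.
φ(367) = 367 − 1 = 366.
φ(70840909) = 42 × 4422 × 366 = 67974984.

67974984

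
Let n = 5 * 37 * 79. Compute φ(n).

φ(5) = 5 − 1 = 4.
φ(37) = 37 − 1 = 36.
φ(79) = 79 − 1 = 78.
φ(14615) = 4 × 36 × 78 = 11232.

11232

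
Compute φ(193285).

141120

Prime factorization: 193285 = 5 · 29 · 31 · 43.
φ(5) = 5 − 1 = 4.
φ(29) = 29 − 1 = 28.
φ(31) = 31 − 1 = 30.
φ(43) = 43 − 1 = 42.
Multiply: 4 · 28 · 30 · 42 = 141120.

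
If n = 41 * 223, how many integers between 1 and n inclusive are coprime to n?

8880

φ(41) = 41 − 1 = 40.
φ(223) = 223 − 1 = 222.
Since φ is multiplicative, φ(9143) = 40 · 222 = 8880.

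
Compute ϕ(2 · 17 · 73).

1152

φ(2482) = 2482 · (1 − 1/2) · (1 − 1/17) · (1 − 1/73)
       = 2482 · 1152/2482 = 1152.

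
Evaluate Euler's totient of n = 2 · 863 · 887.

763732

φ(1530962) = 1530962 · (1 − 1/2) · (1 − 1/863) · (1 − 1/887)
       = 1530962 · 763732/1530962 = 763732.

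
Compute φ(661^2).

436260

φ(436921) = 436921 · (1 − 1/661)
       = 436921 · 660/661 = 436260.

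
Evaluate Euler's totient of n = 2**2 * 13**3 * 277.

φ(2434276) = 2434276 · (1 − 1/2) · (1 − 1/13) · (1 − 1/277)
       = 2434276 · 3312/7202 = 1119456.

1119456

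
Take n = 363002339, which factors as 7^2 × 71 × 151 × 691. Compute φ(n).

304290000

φ(363002339) = 363002339 · (1 − 1/7) · (1 − 1/71) · (1 − 1/151) · (1 − 1/691)
       = 363002339 · 43470000/51857477 = 304290000.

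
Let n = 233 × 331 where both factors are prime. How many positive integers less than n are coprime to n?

76560

φ(233) = 233 − 1 = 232.
φ(331) = 331 − 1 = 330.
Since φ is multiplicative, φ(77123) = 232 · 330 = 76560.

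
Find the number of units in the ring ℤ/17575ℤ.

12960

Prime factorization: 17575 = 5**2 * 19 * 37.
φ(17575) = 17575 · (1 − 1/5) · (1 − 1/19) · (1 − 1/37)
       = 17575 · 2592/3515 = 12960.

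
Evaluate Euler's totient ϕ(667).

616

Factor 667: 667 = 23 · 29.
φ(23) = 23 − 1 = 22.
φ(29) = 29 − 1 = 28.
Since φ is multiplicative, φ(667) = 22 · 28 = 616.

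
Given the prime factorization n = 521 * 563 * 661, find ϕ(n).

192878400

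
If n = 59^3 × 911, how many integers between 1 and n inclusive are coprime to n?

φ(59^3) = 59^3 − 59^2 = 205379 − 3481 = 201898.
φ(911) = 911 − 1 = 910.
Multiply: 201898 · 910 = 183727180.

183727180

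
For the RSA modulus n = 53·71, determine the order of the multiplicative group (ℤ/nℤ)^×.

3640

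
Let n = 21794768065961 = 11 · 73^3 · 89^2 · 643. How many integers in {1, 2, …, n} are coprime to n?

19292385150720

φ(21794768065961) = 21794768065961 · (1 − 1/11) · (1 − 1/73) · (1 − 1/89) · (1 − 1/643)
       = 21794768065961 · 40677120/45953281 = 19292385150720.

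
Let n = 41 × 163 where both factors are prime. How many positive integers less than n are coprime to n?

6480

φ(n) = (p − 1)(q − 1) = (41−1)(163−1) = 40·162 = 6480.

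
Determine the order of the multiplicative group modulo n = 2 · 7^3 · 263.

77028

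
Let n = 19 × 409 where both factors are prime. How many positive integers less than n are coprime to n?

φ(pq) = (p−1)(q−1) = 18 · 408 = 7344.

7344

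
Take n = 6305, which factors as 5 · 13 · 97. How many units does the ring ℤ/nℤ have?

φ(6305) = 6305 · (1 − 1/5) · (1 − 1/13) · (1 − 1/97)
       = 6305 · 4608/6305 = 4608.

4608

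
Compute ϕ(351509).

295680

Factor 351509: 351509 = 17 * 23 * 29 * 31.
φ(17) = 17 − 1 = 16.
φ(23) = 23 − 1 = 22.
φ(29) = 29 − 1 = 28.
φ(31) = 31 − 1 = 30.
φ(351509) = 16 × 22 × 28 × 30 = 295680.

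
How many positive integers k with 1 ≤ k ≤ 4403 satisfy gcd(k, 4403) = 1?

3456

Factor 4403: 4403 = 7 · 17 · 37.
φ(4403) = 4403 · (1 − 1/7) · (1 − 1/17) · (1 − 1/37)
       = 4403 · 3456/4403 = 3456.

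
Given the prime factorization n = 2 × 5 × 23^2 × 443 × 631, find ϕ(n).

φ(1478729570) = 1478729570 · (1 − 1/2) · (1 − 1/5) · (1 − 1/23) · (1 − 1/443) · (1 − 1/631)
       = 1478729570 · 24504480/64292590 = 563603040.

563603040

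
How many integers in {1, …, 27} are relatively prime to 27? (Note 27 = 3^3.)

φ(3^3) = 3^3 − 3^2 = 27 − 9 = 18.

18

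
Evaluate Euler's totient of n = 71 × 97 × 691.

4636800

φ(71) = 71 − 1 = 70.
φ(97) = 97 − 1 = 96.
φ(691) = 691 − 1 = 690.
Multiply: 70 · 96 · 690 = 4636800.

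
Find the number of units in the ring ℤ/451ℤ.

Prime factorization: 451 = 11 · 41.
φ(451) = 451 · (1 − 1/11) · (1 − 1/41)
       = 451 · 400/451 = 400.

400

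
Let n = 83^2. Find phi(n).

6806

φ(6889) = 6889 · (1 − 1/83)
       = 6889 · 82/83 = 6806.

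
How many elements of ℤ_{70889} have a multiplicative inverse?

First factor: 70889 = 7 × 13 × 19 × 41.
φ(7) = 7 − 1 = 6.
φ(13) = 13 − 1 = 12.
φ(19) = 19 − 1 = 18.
φ(41) = 41 − 1 = 40.
φ(70889) = 6 × 12 × 18 × 40 = 51840.

51840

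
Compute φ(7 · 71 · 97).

40320

φ(48209) = 48209 · (1 − 1/7) · (1 − 1/71) · (1 − 1/97)
       = 48209 · 40320/48209 = 40320.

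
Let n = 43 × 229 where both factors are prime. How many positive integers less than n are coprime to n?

9576

φ(pq) = (p−1)(q−1) = 42 · 228 = 9576.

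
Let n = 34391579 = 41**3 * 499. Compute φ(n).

φ(41^3) = 41^3 − 41^2 = 68921 − 1681 = 67240.
φ(499) = 499 − 1 = 498.
Multiply: 67240 · 498 = 33485520.

33485520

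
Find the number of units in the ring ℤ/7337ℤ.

7337 = 11 · 23 · 29.
φ(7337) = 7337 · (1 − 1/11) · (1 − 1/23) · (1 − 1/29)
       = 7337 · 6160/7337 = 6160.

6160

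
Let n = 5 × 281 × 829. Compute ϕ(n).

φ(1164745) = 1164745 · (1 − 1/5) · (1 − 1/281) · (1 − 1/829)
       = 1164745 · 927360/1164745 = 927360.

927360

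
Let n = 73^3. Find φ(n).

383688

φ(389017) = 389017 · (1 − 1/73)
       = 389017 · 72/73 = 383688.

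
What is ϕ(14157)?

7920

First factor: 14157 = 3**2 · 11**2 · 13.
φ(14157) = 14157 · (1 − 1/3) · (1 − 1/11) · (1 − 1/13)
       = 14157 · 240/429 = 7920.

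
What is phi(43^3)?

77658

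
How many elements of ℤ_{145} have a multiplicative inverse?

First factor: 145 = 5 · 29.
φ(145) = 145 · (1 − 1/5) · (1 − 1/29)
       = 145 · 112/145 = 112.

112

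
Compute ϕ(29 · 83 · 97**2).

φ(22647463) = 22647463 · (1 − 1/29) · (1 − 1/83) · (1 − 1/97)
       = 22647463 · 220416/233479 = 21380352.

21380352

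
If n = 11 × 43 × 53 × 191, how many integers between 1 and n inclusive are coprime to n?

4149600

φ(11) = 11 − 1 = 10.
φ(43) = 43 − 1 = 42.
φ(53) = 53 − 1 = 52.
φ(191) = 191 − 1 = 190.
φ(4788179) = 10 × 42 × 52 × 190 = 4149600.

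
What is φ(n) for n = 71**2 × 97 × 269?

φ(131534813) = 131534813 · (1 − 1/71) · (1 − 1/97) · (1 − 1/269)
       = 131534813 · 1800960/1852603 = 127868160.

127868160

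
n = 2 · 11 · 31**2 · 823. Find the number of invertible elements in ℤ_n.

7644600

φ(2) = 2 − 1 = 1.
φ(11) = 11 − 1 = 10.
φ(31^2) = 31^2 − 31^1 = 961 − 31 = 930.
φ(823) = 823 − 1 = 822.
Multiply: 1 · 10 · 930 · 822 = 7644600.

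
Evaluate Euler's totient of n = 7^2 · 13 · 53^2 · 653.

905643648

φ(7^2) = 7^2 − 7^1 = 49 − 7 = 42.
φ(13) = 13 − 1 = 12.
φ(53^2) = 53^1·(53−1) = 53·52 = 2756.
φ(653) = 653 − 1 = 652.
Since φ is multiplicative, φ(1168434449) = 42 · 12 · 2756 · 652 = 905643648.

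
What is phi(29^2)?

812

φ(29^2) = 29^2 − 29^1 = 841 − 29 = 812.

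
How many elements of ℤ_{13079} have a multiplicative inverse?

11200

Prime factorization: 13079 = 11 · 29 · 41.
φ(11) = 11 − 1 = 10.
φ(29) = 29 − 1 = 28.
φ(41) = 41 − 1 = 40.
φ(13079) = 10 × 28 × 40 = 11200.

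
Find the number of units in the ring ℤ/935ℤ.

640

935 = 5 · 11 · 17.
φ(5) = 5 − 1 = 4.
φ(11) = 11 − 1 = 10.
φ(17) = 17 − 1 = 16.
φ(935) = 4 × 10 × 16 = 640.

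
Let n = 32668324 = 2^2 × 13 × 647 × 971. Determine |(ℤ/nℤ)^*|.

15038880

φ(2^2) = 2^1·(2−1) = 2·1 = 2.
φ(13) = 13 − 1 = 12.
φ(647) = 647 − 1 = 646.
φ(971) = 971 − 1 = 970.
Multiply: 2 · 12 · 646 · 970 = 15038880.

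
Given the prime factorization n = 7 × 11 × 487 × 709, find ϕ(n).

φ(26586791) = 26586791 · (1 − 1/7) · (1 − 1/11) · (1 − 1/487) · (1 − 1/709)
       = 26586791 · 20645280/26586791 = 20645280.

20645280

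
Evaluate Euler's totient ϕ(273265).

273265 = 5 * 31 * 41 * 43.
φ(273265) = 273265 · (1 − 1/5) · (1 − 1/31) · (1 − 1/41) · (1 − 1/43)
       = 273265 · 201600/273265 = 201600.

201600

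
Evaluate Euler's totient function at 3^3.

18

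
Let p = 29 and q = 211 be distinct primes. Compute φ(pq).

5880

For distinct primes, φ(pq) = (p−1)(q−1) = 28 × 210 = 5880.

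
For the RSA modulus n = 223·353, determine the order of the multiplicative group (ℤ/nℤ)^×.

φ(78719) = 78719 · (1 − 1/223) · (1 − 1/353)
       = 78719 · 78144/78719 = 78144.

78144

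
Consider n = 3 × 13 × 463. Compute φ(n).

φ(3) = 3 − 1 = 2.
φ(13) = 13 − 1 = 12.
φ(463) = 463 − 1 = 462.
Since φ is multiplicative, φ(18057) = 2 · 12 · 462 = 11088.

11088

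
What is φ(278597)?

278597 = 11 · 19 · 31 · 43.
φ(11) = 11 − 1 = 10.
φ(19) = 19 − 1 = 18.
φ(31) = 31 − 1 = 30.
φ(43) = 43 − 1 = 42.
Multiply: 10 · 18 · 30 · 42 = 226800.

226800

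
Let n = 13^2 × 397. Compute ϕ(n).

φ(13^2) = 13^2 − 13^1 = 169 − 13 = 156.
φ(397) = 397 − 1 = 396.
φ(67093) = 156 × 396 = 61776.

61776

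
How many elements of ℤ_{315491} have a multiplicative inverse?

258720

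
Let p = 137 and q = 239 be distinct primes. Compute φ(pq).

32368

φ(pq) = (p−1)(q−1) = 136 · 238 = 32368.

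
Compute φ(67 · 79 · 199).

1019304

φ(67) = 67 − 1 = 66.
φ(79) = 79 − 1 = 78.
φ(199) = 199 − 1 = 198.
Since φ is multiplicative, φ(1053307) = 66 · 78 · 198 = 1019304.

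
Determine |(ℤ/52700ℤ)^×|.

19200

First factor: 52700 = 2^2 * 5^2 * 17 * 31.
φ(2^2) = 2^2 − 2^1 = 4 − 2 = 2.
φ(5^2) = 5^2 − 5^1 = 25 − 5 = 20.
φ(17) = 17 − 1 = 16.
φ(31) = 31 − 1 = 30.
φ(52700) = 2 × 20 × 16 × 30 = 19200.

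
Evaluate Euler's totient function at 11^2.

110

φ(121) = 121 · (1 − 1/11)
       = 121 · 10/11 = 110.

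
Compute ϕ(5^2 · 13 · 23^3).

2793120

φ(3954275) = 3954275 · (1 − 1/5) · (1 − 1/13) · (1 − 1/23)
       = 3954275 · 1056/1495 = 2793120.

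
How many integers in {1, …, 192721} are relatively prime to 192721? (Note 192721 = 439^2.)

φ(192721) = 192721 · (1 − 1/439)
       = 192721 · 438/439 = 192282.

192282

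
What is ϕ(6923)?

5544

6923 = 7 × 23 × 43.
φ(6923) = 6923 · (1 − 1/7) · (1 − 1/23) · (1 − 1/43)
       = 6923 · 5544/6923 = 5544.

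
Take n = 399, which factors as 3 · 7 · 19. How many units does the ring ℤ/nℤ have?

φ(399) = 399 · (1 − 1/3) · (1 − 1/7) · (1 − 1/19)
       = 399 · 216/399 = 216.

216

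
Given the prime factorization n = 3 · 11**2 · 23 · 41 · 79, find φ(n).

φ(27042411) = 27042411 · (1 − 1/3) · (1 − 1/11) · (1 − 1/23) · (1 − 1/41) · (1 − 1/79)
       = 27042411 · 1372800/2458401 = 15100800.

15100800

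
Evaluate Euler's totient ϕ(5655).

5655 = 3 * 5 * 13 * 29.
φ(5655) = 5655 · (1 − 1/3) · (1 − 1/5) · (1 − 1/13) · (1 − 1/29)
       = 5655 · 2688/5655 = 2688.

2688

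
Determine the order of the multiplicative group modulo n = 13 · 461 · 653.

φ(13) = 13 − 1 = 12.
φ(461) = 461 − 1 = 460.
φ(653) = 653 − 1 = 652.
φ(3913429) = 12 × 460 × 652 = 3599040.

3599040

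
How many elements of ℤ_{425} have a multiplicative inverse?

425 = 5^2 · 17.
φ(425) = 425 · (1 − 1/5) · (1 − 1/17)
       = 425 · 64/85 = 320.

320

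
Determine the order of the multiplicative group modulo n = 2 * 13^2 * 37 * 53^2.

φ(35129354) = 35129354 · (1 − 1/2) · (1 − 1/13) · (1 − 1/37) · (1 − 1/53)
       = 35129354 · 22464/50986 = 15477696.

15477696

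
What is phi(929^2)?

φ(863041) = 863041 · (1 − 1/929)
       = 863041 · 928/929 = 862112.

862112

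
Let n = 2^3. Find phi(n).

φ(8) = 8 · (1 − 1/2)
       = 8 · 1/2 = 4.

4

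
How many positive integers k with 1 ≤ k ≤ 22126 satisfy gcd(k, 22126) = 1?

22126 = 2 * 13 * 23 * 37.
φ(2) = 2 − 1 = 1.
φ(13) = 13 − 1 = 12.
φ(23) = 23 − 1 = 22.
φ(37) = 37 − 1 = 36.
Multiply: 1 · 12 · 22 · 36 = 9504.

9504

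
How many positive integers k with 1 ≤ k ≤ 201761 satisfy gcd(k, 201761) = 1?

First factor: 201761 = 7 · 19 · 37 · 41.
φ(201761) = 201761 · (1 − 1/7) · (1 − 1/19) · (1 − 1/37) · (1 − 1/41)
       = 201761 · 155520/201761 = 155520.

155520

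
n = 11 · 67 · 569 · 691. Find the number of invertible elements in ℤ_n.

φ(289772923) = 289772923 · (1 − 1/11) · (1 − 1/67) · (1 − 1/569) · (1 − 1/691)
       = 289772923 · 258667200/289772923 = 258667200.

258667200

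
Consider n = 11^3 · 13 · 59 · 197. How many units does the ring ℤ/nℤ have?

φ(11^3) = 11^3 − 11^2 = 1331 − 121 = 1210.
φ(13) = 13 − 1 = 12.
φ(59) = 59 − 1 = 58.
φ(197) = 197 − 1 = 196.
Since φ is multiplicative, φ(201112769) = 1210 · 12 · 58 · 196 = 165063360.

165063360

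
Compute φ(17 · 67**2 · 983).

φ(17) = 17 − 1 = 16.
φ(67^2) = 67^1·(67−1) = 67·66 = 4422.
φ(983) = 983 − 1 = 982.
Since φ is multiplicative, φ(75015679) = 16 · 4422 · 982 = 69478464.

69478464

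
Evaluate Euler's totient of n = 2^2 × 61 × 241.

28800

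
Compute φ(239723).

194400

First factor: 239723 = 11 · 19 · 31 · 37.
φ(239723) = 239723 · (1 − 1/11) · (1 − 1/19) · (1 − 1/31) · (1 − 1/37)
       = 239723 · 194400/239723 = 194400.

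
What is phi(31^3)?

28830

φ(31^3) = 31^2·(31−1) = 961·30 = 28830.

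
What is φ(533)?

Factor 533: 533 = 13 · 41.
φ(13) = 13 − 1 = 12.
φ(41) = 41 − 1 = 40.
Multiply: 12 · 40 = 480.

480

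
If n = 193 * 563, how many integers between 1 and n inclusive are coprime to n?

φ(193) = 193 − 1 = 192.
φ(563) = 563 − 1 = 562.
Multiply: 192 · 562 = 107904.

107904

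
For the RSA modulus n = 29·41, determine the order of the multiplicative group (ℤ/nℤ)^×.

For distinct primes, φ(pq) = (p−1)(q−1) = 28 × 40 = 1120.

1120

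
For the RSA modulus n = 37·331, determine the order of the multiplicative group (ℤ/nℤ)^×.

φ(pq) = (p−1)(q−1) = 36 · 330 = 11880.

11880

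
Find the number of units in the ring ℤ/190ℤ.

72

190 = 2 × 5 × 19.
φ(2) = 2 − 1 = 1.
φ(5) = 5 − 1 = 4.
φ(19) = 19 − 1 = 18.
Multiply: 1 · 4 · 18 = 72.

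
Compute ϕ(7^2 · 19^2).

φ(17689) = 17689 · (1 − 1/7) · (1 − 1/19)
       = 17689 · 108/133 = 14364.

14364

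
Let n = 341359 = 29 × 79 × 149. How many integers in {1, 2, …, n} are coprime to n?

φ(341359) = 341359 · (1 − 1/29) · (1 − 1/79) · (1 − 1/149)
       = 341359 · 323232/341359 = 323232.

323232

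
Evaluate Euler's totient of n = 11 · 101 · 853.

852000

φ(11) = 11 − 1 = 10.
φ(101) = 101 − 1 = 100.
φ(853) = 853 − 1 = 852.
Since φ is multiplicative, φ(947683) = 10 · 100 · 852 = 852000.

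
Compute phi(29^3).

23548

φ(24389) = 24389 · (1 − 1/29)
       = 24389 · 28/29 = 23548.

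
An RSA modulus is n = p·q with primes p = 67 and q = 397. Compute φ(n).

For distinct primes, φ(pq) = (p−1)(q−1) = 66 × 396 = 26136.

26136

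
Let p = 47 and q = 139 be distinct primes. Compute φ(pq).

For distinct primes, φ(pq) = (p−1)(q−1) = 46 × 138 = 6348.

6348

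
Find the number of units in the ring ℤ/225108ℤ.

Prime factorization: 225108 = 2^2 · 3^2 · 13^2 · 37.
φ(225108) = 225108 · (1 − 1/2) · (1 − 1/3) · (1 − 1/13) · (1 − 1/37)
       = 225108 · 864/2886 = 67392.

67392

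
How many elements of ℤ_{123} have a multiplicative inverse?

Prime factorization: 123 = 3 · 41.
φ(123) = 123 · (1 − 1/3) · (1 − 1/41)
       = 123 · 80/123 = 80.

80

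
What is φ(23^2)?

φ(529) = 529 · (1 − 1/23)
       = 529 · 22/23 = 506.

506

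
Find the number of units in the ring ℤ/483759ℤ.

285120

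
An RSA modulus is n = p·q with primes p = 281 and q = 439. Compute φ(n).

φ(123359) = 123359 · (1 − 1/281) · (1 − 1/439)
       = 123359 · 122640/123359 = 122640.

122640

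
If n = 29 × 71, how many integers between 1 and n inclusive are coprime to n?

φ(29) = 29 − 1 = 28.
φ(71) = 71 − 1 = 70.
φ(2059) = 28 × 70 = 1960.

1960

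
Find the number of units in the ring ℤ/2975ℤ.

1920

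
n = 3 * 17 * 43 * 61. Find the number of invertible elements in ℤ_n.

80640

φ(3) = 3 − 1 = 2.
φ(17) = 17 − 1 = 16.
φ(43) = 43 − 1 = 42.
φ(61) = 61 − 1 = 60.
φ(133773) = 2 × 16 × 42 × 60 = 80640.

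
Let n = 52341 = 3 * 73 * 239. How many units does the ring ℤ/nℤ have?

34272

φ(3) = 3 − 1 = 2.
φ(73) = 73 − 1 = 72.
φ(239) = 239 − 1 = 238.
Since φ is multiplicative, φ(52341) = 2 · 72 · 238 = 34272.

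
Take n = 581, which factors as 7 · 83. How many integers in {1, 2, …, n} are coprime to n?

492

φ(7) = 7 − 1 = 6.
φ(83) = 83 − 1 = 82.
Since φ is multiplicative, φ(581) = 6 · 82 = 492.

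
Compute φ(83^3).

φ(571787) = 571787 · (1 − 1/83)
       = 571787 · 82/83 = 564898.

564898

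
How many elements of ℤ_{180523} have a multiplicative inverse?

138240

First factor: 180523 = 7 × 17 × 37 × 41.
φ(180523) = 180523 · (1 − 1/7) · (1 − 1/17) · (1 − 1/37) · (1 − 1/41)
       = 180523 · 138240/180523 = 138240.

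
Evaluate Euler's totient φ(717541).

604800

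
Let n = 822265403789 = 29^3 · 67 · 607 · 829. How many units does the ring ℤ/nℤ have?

φ(822265403789) = 822265403789 · (1 − 1/29) · (1 − 1/67) · (1 − 1/607) · (1 − 1/829)
       = 822265403789 · 927267264/977723429 = 779831769024.

779831769024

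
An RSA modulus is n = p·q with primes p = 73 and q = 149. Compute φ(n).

For distinct primes, φ(pq) = (p−1)(q−1) = 72 × 148 = 10656.

10656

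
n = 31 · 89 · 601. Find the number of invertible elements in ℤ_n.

1584000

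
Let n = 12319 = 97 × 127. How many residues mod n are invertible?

φ(12319) = 12319 · (1 − 1/97) · (1 − 1/127)
       = 12319 · 12096/12319 = 12096.

12096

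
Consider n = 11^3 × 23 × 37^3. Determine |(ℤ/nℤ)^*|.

φ(11^3) = 11^2·(11−1) = 121·10 = 1210.
φ(23) = 23 − 1 = 22.
φ(37^3) = 37^3 − 37^2 = 50653 − 1369 = 49284.
Since φ is multiplicative, φ(1550640289) = 1210 · 22 · 49284 = 1311940080.

1311940080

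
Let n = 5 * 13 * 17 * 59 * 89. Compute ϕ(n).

3919872

φ(5) = 5 − 1 = 4.
φ(13) = 13 − 1 = 12.
φ(17) = 17 − 1 = 16.
φ(59) = 59 − 1 = 58.
φ(89) = 89 − 1 = 88.
Multiply: 4 · 12 · 16 · 58 · 88 = 3919872.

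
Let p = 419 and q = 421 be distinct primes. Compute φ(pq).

175560

For distinct primes, φ(pq) = (p−1)(q−1) = 418 × 420 = 175560.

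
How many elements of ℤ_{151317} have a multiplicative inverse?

88704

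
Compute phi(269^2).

72092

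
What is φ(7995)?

3840

First factor: 7995 = 3 * 5 * 13 * 41.
φ(3) = 3 − 1 = 2.
φ(5) = 5 − 1 = 4.
φ(13) = 13 − 1 = 12.
φ(41) = 41 − 1 = 40.
φ(7995) = 2 × 4 × 12 × 40 = 3840.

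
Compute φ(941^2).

φ(941^2) = 941^1·(941−1) = 941·940 = 884540.

884540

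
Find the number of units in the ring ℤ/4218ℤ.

Factor 4218: 4218 = 2 × 3 × 19 × 37.
φ(2) = 2 − 1 = 1.
φ(3) = 3 − 1 = 2.
φ(19) = 19 − 1 = 18.
φ(37) = 37 − 1 = 36.
Multiply: 1 · 2 · 18 · 36 = 1296.

1296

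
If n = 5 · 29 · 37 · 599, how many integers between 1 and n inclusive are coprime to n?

φ(3213635) = 3213635 · (1 − 1/5) · (1 − 1/29) · (1 − 1/37) · (1 − 1/599)
       = 3213635 · 2411136/3213635 = 2411136.

2411136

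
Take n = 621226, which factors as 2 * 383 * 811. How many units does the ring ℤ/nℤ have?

309420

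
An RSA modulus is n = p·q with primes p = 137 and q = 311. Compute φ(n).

φ(137) = 137 − 1 = 136.
φ(311) = 311 − 1 = 310.
Multiply: 136 · 310 = 42160.

42160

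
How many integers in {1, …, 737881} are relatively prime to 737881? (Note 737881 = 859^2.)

φ(737881) = 737881 · (1 − 1/859)
       = 737881 · 858/859 = 737022.

737022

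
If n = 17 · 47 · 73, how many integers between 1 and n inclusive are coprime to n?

52992

φ(58327) = 58327 · (1 − 1/17) · (1 − 1/47) · (1 − 1/73)
       = 58327 · 52992/58327 = 52992.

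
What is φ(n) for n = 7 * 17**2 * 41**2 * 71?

187353600

φ(241447073) = 241447073 · (1 − 1/7) · (1 − 1/17) · (1 − 1/41) · (1 − 1/71)
       = 241447073 · 268800/346409 = 187353600.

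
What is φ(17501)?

First factor: 17501 = 11 × 37 × 43.
φ(11) = 11 − 1 = 10.
φ(37) = 37 − 1 = 36.
φ(43) = 43 − 1 = 42.
Since φ is multiplicative, φ(17501) = 10 · 36 · 42 = 15120.

15120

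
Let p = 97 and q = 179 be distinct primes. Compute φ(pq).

φ(97) = 97 − 1 = 96.
φ(179) = 179 − 1 = 178.
Multiply: 96 · 178 = 17088.

17088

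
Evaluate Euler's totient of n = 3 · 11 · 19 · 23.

φ(14421) = 14421 · (1 − 1/3) · (1 − 1/11) · (1 − 1/19) · (1 − 1/23)
       = 14421 · 7920/14421 = 7920.

7920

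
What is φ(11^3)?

1210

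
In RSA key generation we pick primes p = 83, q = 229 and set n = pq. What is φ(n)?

18696

φ(pq) = (p−1)(q−1) = 82 · 228 = 18696.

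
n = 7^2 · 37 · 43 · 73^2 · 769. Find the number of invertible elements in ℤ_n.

φ(319476059959) = 319476059959 · (1 − 1/7) · (1 − 1/37) · (1 − 1/43) · (1 − 1/73) · (1 − 1/769)
       = 319476059959 · 501645312/625197769 = 256340754432.

256340754432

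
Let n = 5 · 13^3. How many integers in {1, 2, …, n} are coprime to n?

8112

φ(5) = 5 − 1 = 4.
φ(13^3) = 13^3 − 13^2 = 2197 − 169 = 2028.
Multiply: 4 · 2028 = 8112.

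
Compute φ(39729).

23040

First factor: 39729 = 3 · 17 · 19 · 41.
φ(39729) = 39729 · (1 − 1/3) · (1 − 1/17) · (1 − 1/19) · (1 − 1/41)
       = 39729 · 23040/39729 = 23040.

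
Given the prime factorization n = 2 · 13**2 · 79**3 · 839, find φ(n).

63638128944

φ(139816985698) = 139816985698 · (1 − 1/2) · (1 − 1/13) · (1 − 1/79) · (1 − 1/839)
       = 139816985698 · 784368/1723306 = 63638128944.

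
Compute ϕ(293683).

241920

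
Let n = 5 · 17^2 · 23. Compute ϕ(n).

φ(33235) = 33235 · (1 − 1/5) · (1 − 1/17) · (1 − 1/23)
       = 33235 · 1408/1955 = 23936.

23936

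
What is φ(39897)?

21600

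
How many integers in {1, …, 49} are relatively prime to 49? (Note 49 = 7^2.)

42

φ(7^2) = 7^2 − 7^1 = 49 − 7 = 42.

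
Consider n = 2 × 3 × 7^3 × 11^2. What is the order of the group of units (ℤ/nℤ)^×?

φ(249018) = 249018 · (1 − 1/2) · (1 − 1/3) · (1 − 1/7) · (1 − 1/11)
       = 249018 · 120/462 = 64680.

64680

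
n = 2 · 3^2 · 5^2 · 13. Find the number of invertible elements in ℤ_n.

1440

φ(5850) = 5850 · (1 − 1/2) · (1 − 1/3) · (1 − 1/5) · (1 − 1/13)
       = 5850 · 96/390 = 1440.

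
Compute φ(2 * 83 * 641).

52480

φ(106406) = 106406 · (1 − 1/2) · (1 − 1/83) · (1 − 1/641)
       = 106406 · 52480/106406 = 52480.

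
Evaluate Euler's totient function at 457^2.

208392

φ(457^2) = 457^2 − 457^1 = 208849 − 457 = 208392.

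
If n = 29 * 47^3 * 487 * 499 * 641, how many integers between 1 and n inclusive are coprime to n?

440714322800640

φ(469006766075711) = 469006766075711 · (1 − 1/29) · (1 − 1/47) · (1 − 1/487) · (1 − 1/499) · (1 − 1/641)
       = 469006766075711 · 199508520960/212316326879 = 440714322800640.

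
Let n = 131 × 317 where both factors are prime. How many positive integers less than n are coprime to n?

41080

For distinct primes, φ(pq) = (p−1)(q−1) = 130 × 316 = 41080.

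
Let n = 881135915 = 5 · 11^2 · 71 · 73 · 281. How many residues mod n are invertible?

φ(5) = 5 − 1 = 4.
φ(11^2) = 11^1·(11−1) = 11·10 = 110.
φ(71) = 71 − 1 = 70.
φ(73) = 73 − 1 = 72.
φ(281) = 281 − 1 = 280.
φ(881135915) = 4 × 110 × 70 × 72 × 280 = 620928000.

620928000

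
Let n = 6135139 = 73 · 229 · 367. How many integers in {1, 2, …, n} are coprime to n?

φ(6135139) = 6135139 · (1 − 1/73) · (1 − 1/229) · (1 − 1/367)
       = 6135139 · 6008256/6135139 = 6008256.

6008256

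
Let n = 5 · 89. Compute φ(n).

φ(445) = 445 · (1 − 1/5) · (1 − 1/89)
       = 445 · 352/445 = 352.

352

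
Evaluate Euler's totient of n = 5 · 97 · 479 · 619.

113435136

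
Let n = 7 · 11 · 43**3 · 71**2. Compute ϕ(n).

φ(30861198599) = 30861198599 · (1 − 1/7) · (1 − 1/11) · (1 − 1/43) · (1 − 1/71)
       = 30861198599 · 176400/235081 = 23157615600.

23157615600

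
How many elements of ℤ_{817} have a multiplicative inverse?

First factor: 817 = 19 · 43.
φ(19) = 19 − 1 = 18.
φ(43) = 43 − 1 = 42.
Multiply: 18 · 42 = 756.

756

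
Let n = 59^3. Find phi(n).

201898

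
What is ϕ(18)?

Prime factorization: 18 = 2 · 3**2.
φ(2) = 2 − 1 = 1.
φ(3^2) = 3^2 − 3^1 = 9 − 3 = 6.
φ(18) = 1 × 6 = 6.

6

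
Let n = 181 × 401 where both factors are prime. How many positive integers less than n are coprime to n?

φ(72581) = 72581 · (1 − 1/181) · (1 − 1/401)
       = 72581 · 72000/72581 = 72000.

72000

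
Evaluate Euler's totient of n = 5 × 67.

φ(5) = 5 − 1 = 4.
φ(67) = 67 − 1 = 66.
φ(335) = 4 × 66 = 264.

264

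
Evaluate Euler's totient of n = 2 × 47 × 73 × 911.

3013920

φ(2) = 2 − 1 = 1.
φ(47) = 47 − 1 = 46.
φ(73) = 73 − 1 = 72.
φ(911) = 911 − 1 = 910.
Multiply: 1 · 46 · 72 · 910 = 3013920.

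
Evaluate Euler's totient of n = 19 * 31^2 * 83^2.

φ(19) = 19 − 1 = 18.
φ(31^2) = 31^2 − 31^1 = 961 − 31 = 930.
φ(83^2) = 83^2 − 83^1 = 6889 − 83 = 6806.
Multiply: 18 · 930 · 6806 = 113932440.

113932440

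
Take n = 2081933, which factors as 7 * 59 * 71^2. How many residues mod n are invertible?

φ(2081933) = 2081933 · (1 − 1/7) · (1 − 1/59) · (1 − 1/71)
       = 2081933 · 24360/29323 = 1729560.

1729560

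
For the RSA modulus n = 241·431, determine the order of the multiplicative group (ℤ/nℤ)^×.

φ(103871) = 103871 · (1 − 1/241) · (1 − 1/431)
       = 103871 · 103200/103871 = 103200.

103200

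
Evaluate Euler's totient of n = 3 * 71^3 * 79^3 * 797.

273468045133920

φ(3) = 3 − 1 = 2.
φ(71^3) = 71^2·(71−1) = 5041·70 = 352870.
φ(79^3) = 79^3 − 79^2 = 493039 − 6241 = 486798.
φ(797) = 797 − 1 = 796.
Multiply: 2 · 352870 · 486798 · 796 = 273468045133920.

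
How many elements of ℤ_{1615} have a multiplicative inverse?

1152

Factor 1615: 1615 = 5 * 17 * 19.
φ(1615) = 1615 · (1 − 1/5) · (1 − 1/17) · (1 − 1/19)
       = 1615 · 1152/1615 = 1152.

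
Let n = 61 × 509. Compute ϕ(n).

30480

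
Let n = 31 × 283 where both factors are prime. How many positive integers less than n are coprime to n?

φ(31) = 31 − 1 = 30.
φ(283) = 283 − 1 = 282.
φ(8773) = 30 × 282 = 8460.

8460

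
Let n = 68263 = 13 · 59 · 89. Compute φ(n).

61248

φ(68263) = 68263 · (1 − 1/13) · (1 − 1/59) · (1 − 1/89)
       = 68263 · 61248/68263 = 61248.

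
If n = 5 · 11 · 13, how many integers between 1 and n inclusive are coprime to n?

480

φ(5) = 5 − 1 = 4.
φ(11) = 11 − 1 = 10.
φ(13) = 13 − 1 = 12.
Multiply: 4 · 10 · 12 = 480.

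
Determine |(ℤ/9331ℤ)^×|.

Prime factorization: 9331 = 7 · 31 · 43.
φ(7) = 7 − 1 = 6.
φ(31) = 31 − 1 = 30.
φ(43) = 43 − 1 = 42.
Since φ is multiplicative, φ(9331) = 6 · 30 · 42 = 7560.

7560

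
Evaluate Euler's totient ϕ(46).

Factor 46: 46 = 2 · 23.
φ(2) = 2 − 1 = 1.
φ(23) = 23 − 1 = 22.
Since φ is multiplicative, φ(46) = 1 · 22 = 22.

22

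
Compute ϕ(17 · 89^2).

125312

φ(134657) = 134657 · (1 − 1/17) · (1 − 1/89)
       = 134657 · 1408/1513 = 125312.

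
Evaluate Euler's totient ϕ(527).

First factor: 527 = 17 × 31.
φ(17) = 17 − 1 = 16.
φ(31) = 31 − 1 = 30.
Multiply: 16 · 30 = 480.

480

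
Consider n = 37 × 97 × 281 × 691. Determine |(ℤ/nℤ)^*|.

667699200

φ(37) = 37 − 1 = 36.
φ(97) = 97 − 1 = 96.
φ(281) = 281 − 1 = 280.
φ(691) = 691 − 1 = 690.
φ(696879719) = 36 × 96 × 280 × 690 = 667699200.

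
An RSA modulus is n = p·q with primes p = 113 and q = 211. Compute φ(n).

23520

φ(23843) = 23843 · (1 − 1/113) · (1 − 1/211)
       = 23843 · 23520/23843 = 23520.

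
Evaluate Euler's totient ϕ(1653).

1008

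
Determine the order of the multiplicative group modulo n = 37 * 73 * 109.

φ(37) = 37 − 1 = 36.
φ(73) = 73 − 1 = 72.
φ(109) = 109 − 1 = 108.
Multiply: 36 · 72 · 108 = 279936.

279936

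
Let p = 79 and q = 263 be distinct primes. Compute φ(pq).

φ(pq) = (p−1)(q−1) = 78 · 262 = 20436.

20436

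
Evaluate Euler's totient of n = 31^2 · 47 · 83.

φ(31^2) = 31^1·(31−1) = 31·30 = 930.
φ(47) = 47 − 1 = 46.
φ(83) = 83 − 1 = 82.
Multiply: 930 · 46 · 82 = 3507960.

3507960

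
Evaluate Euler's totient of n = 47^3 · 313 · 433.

φ(14071027367) = 14071027367 · (1 − 1/47) · (1 − 1/313) · (1 − 1/433)
       = 14071027367 · 6200064/6369863 = 13695941376.

13695941376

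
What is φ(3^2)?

6

φ(3^2) = 3^1·(3−1) = 3·2 = 6.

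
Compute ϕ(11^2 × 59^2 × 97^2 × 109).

378564088320

φ(431975742781) = 431975742781 · (1 − 1/11) · (1 − 1/59) · (1 − 1/97) · (1 − 1/109)
       = 431975742781 · 6013440/6861877 = 378564088320.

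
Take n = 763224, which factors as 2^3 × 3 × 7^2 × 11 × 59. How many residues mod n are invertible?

φ(763224) = 763224 · (1 − 1/2) · (1 − 1/3) · (1 − 1/7) · (1 − 1/11) · (1 − 1/59)
       = 763224 · 6960/27258 = 194880.

194880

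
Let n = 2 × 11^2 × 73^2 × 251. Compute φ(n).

φ(2) = 2 − 1 = 1.
φ(11^2) = 11^1·(11−1) = 11·10 = 110.
φ(73^2) = 73^1·(73−1) = 73·72 = 5256.
φ(251) = 251 − 1 = 250.
φ(323694118) = 1 × 110 × 5256 × 250 = 144540000.

144540000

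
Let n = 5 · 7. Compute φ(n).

φ(35) = 35 · (1 − 1/5) · (1 − 1/7)
       = 35 · 24/35 = 24.

24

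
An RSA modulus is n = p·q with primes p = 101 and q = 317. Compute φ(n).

For distinct primes, φ(pq) = (p−1)(q−1) = 100 × 316 = 31600.

31600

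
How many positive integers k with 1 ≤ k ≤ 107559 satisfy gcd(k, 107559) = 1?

107559 = 3**2 · 17 · 19 · 37.
φ(3^2) = 3^1·(3−1) = 3·2 = 6.
φ(17) = 17 − 1 = 16.
φ(19) = 19 − 1 = 18.
φ(37) = 37 − 1 = 36.
Multiply: 6 · 16 · 18 · 36 = 62208.

62208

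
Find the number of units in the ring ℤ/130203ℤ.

76032

130203 = 3**2 × 17 × 23 × 37.
φ(3^2) = 3^1·(3−1) = 3·2 = 6.
φ(17) = 17 − 1 = 16.
φ(23) = 23 − 1 = 22.
φ(37) = 37 − 1 = 36.
Multiply: 6 · 16 · 22 · 36 = 76032.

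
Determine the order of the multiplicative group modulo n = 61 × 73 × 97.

414720

φ(431941) = 431941 · (1 − 1/61) · (1 − 1/73) · (1 − 1/97)
       = 431941 · 414720/431941 = 414720.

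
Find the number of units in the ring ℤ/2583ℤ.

1440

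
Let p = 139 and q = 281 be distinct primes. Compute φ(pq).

38640

φ(39059) = 39059 · (1 − 1/139) · (1 − 1/281)
       = 39059 · 38640/39059 = 38640.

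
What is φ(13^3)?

φ(13^3) = 13^2·(13−1) = 169·12 = 2028.

2028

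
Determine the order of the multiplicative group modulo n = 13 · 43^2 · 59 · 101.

φ(143236483) = 143236483 · (1 − 1/13) · (1 − 1/43) · (1 − 1/59) · (1 − 1/101)
       = 143236483 · 2923200/3331081 = 125697600.

125697600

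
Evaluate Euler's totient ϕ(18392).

First factor: 18392 = 2^3 × 11^2 × 19.
φ(18392) = 18392 · (1 − 1/2) · (1 − 1/11) · (1 − 1/19)
       = 18392 · 180/418 = 7920.

7920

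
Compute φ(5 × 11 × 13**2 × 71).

436800

φ(659945) = 659945 · (1 − 1/5) · (1 − 1/11) · (1 − 1/13) · (1 − 1/71)
       = 659945 · 33600/50765 = 436800.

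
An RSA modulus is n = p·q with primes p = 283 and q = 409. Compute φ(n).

For distinct primes, φ(pq) = (p−1)(q−1) = 282 × 408 = 115056.

115056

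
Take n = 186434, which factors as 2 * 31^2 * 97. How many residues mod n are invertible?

89280

φ(2) = 2 − 1 = 1.
φ(31^2) = 31^1·(31−1) = 31·30 = 930.
φ(97) = 97 − 1 = 96.
Since φ is multiplicative, φ(186434) = 1 · 930 · 96 = 89280.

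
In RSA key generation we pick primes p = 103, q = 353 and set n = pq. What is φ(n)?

φ(36359) = 36359 · (1 − 1/103) · (1 − 1/353)
       = 36359 · 35904/36359 = 35904.

35904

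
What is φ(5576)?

Prime factorization: 5576 = 2^3 · 17 · 41.
φ(2^3) = 2^2·(2−1) = 4·1 = 4.
φ(17) = 17 − 1 = 16.
φ(41) = 41 − 1 = 40.
φ(5576) = 4 × 16 × 40 = 2560.

2560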